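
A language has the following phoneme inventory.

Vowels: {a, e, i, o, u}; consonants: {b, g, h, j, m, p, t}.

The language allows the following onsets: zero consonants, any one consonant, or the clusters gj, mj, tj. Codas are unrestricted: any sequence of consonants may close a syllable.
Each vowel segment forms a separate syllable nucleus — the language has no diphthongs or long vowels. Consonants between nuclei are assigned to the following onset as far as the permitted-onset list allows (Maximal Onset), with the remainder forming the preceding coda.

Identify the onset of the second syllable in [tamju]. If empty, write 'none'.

Nuclei (vowels): a, u → 2 syllables.
σ1/σ2 boundary: /mj/ is a licit onset in full, so it all attaches to the next syllable.
Syllabification: ta.mju.
Syllable 2 is /mju/: onset /mj/, nucleus /u/, coda ∅.

mj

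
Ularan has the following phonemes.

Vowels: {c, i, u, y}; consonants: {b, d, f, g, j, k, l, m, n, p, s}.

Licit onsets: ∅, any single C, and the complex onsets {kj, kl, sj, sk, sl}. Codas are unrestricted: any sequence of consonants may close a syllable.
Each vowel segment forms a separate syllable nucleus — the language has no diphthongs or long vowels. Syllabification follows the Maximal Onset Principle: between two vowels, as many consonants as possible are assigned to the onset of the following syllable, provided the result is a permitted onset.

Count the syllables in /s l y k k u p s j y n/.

3

The vowels are y, u, y — 3 nuclei, so 3 syllables.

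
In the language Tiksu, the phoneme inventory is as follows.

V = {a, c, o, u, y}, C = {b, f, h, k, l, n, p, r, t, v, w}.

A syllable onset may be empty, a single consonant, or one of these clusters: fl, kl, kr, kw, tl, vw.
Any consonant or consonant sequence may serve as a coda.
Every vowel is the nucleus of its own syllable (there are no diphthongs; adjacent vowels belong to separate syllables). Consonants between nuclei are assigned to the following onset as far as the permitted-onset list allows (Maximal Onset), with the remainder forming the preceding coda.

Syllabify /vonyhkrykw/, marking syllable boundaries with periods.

vo.nyh.krykw

Nuclei (vowels): o, y, y → 3 syllables.
σ1/σ2 boundary: /n/ → onset of the next syllable (single consonants are always licit onsets).
σ2/σ3 boundary: /hkr/ splits as /h/ + /kr/ (/kr/ is the longest suffix that is a licit onset).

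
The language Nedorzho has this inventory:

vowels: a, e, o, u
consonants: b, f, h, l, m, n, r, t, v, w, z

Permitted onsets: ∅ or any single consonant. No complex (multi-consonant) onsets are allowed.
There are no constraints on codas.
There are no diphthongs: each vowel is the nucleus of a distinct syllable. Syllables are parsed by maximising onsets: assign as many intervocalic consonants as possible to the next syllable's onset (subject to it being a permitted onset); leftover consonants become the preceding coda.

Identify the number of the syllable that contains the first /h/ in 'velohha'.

The vowels are e, o, a — 3 nuclei, so 3 syllables.
/e…o/ gap (V1→V2): just /l/ — single C goes to the following onset.
/o…a/ gap (V2→V3): /hh/ splits as /h/ + /h/ (/h/ is the longest suffix that is a licit onset).
So the parse is ve.loh.ha.
The first /h/ is in the coda of syllable 2 (/loh/).

2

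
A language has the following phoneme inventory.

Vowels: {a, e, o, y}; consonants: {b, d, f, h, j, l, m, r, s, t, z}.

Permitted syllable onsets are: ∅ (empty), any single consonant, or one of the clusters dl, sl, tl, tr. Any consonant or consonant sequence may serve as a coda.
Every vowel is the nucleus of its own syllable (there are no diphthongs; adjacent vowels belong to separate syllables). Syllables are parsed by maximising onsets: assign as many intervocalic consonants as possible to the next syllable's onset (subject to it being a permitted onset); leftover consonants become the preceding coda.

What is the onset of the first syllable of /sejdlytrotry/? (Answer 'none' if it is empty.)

The vowels are e, y, o, y — 4 nuclei, so 4 syllables.
Between /e/ (V1) and /y/ (V2): /jdl/ splits as /j/ + /dl/ (/dl/ is the longest suffix that is a licit onset).
Between /y/ (V2) and /o/ (V3): /tr/ — entire cluster is a permitted onset → onset /tr/, coda ∅.
Between /o/ (V3) and /y/ (V4): /tr/ is a licit onset in full, so it all attaches to the next syllable.
Syllabification: sej.dly.tro.try.
Syllable 1 is /sej/: onset /s/, nucleus /e/, coda /j/.

s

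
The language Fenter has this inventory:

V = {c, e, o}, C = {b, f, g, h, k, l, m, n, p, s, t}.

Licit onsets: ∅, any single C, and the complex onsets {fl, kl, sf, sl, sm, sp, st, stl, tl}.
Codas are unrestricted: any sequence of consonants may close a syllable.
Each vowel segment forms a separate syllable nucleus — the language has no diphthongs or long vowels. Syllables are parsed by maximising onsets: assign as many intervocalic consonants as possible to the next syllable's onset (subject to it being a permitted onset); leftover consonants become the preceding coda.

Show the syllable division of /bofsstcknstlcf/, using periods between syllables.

bofs.stckn.stlcf

Vowels present: o, c, c; each is a nucleus, giving 3 syllables.
Between /o/ (V1) and /c/ (V2): /fsst/ — longest licit onset from the right is /st/, leaving /fs/ as coda.
Between /c/ (V2) and /c/ (V3): /knstl/; trying suffixes from longest down, /stl/ is the first permitted one, so coda /kn/ | onset /stl/.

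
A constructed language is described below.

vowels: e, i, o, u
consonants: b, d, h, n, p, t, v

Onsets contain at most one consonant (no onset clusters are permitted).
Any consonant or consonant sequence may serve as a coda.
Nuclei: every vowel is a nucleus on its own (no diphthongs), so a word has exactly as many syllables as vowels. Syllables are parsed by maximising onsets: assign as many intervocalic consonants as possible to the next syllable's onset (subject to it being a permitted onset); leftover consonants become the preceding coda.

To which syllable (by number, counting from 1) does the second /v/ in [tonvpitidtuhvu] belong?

The vowels are o, i, i, u, u — 5 nuclei, so 5 syllables.
/o…i/ gap (V1→V2): /nvp/ — longest licit onset from the right is /p/, leaving /nv/ as coda.
/i…i/ gap (V2→V3): just /t/ — single C goes to the following onset.
/i…u/ gap (V3→V4): /dt/; trying suffixes from longest down, /t/ is the first permitted one, so coda /d/ | onset /t/.
/u…u/ gap (V4→V5): cluster /hv/ — the longest permitted-onset suffix is /v/; onset = /v/, preceding coda = /h/.
Result: tonv.pi.tid.tuh.vu.
The second /v/ is in the onset of syllable 5 (/vu/).

5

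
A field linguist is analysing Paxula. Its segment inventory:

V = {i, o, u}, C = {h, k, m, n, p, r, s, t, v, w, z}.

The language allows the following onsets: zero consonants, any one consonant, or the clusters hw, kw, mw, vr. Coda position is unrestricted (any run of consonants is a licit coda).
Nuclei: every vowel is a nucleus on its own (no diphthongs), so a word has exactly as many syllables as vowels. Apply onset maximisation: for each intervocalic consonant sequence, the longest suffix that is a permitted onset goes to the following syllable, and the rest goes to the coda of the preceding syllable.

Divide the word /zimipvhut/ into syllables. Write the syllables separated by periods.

zi.mipv.hut

Vowels present: i, i, u; each is a nucleus, giving 3 syllables.
Between /i/ (V1) and /i/ (V2): /m/ → onset of the next syllable (single consonants are always licit onsets).
Between /i/ (V2) and /u/ (V3): /pvh/ splits as /pv/ + /h/ (/h/ is the longest suffix that is a licit onset).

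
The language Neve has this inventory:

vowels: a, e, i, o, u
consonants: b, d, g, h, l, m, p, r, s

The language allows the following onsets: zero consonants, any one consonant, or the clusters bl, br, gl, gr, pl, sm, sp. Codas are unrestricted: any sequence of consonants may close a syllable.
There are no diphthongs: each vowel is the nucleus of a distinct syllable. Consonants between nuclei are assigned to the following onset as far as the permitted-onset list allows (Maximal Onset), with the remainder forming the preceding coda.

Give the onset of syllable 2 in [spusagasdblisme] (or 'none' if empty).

s

The vowels are u, a, a, i, e — 5 nuclei, so 5 syllables.
/u…a/ gap (V1→V2): /s/ → onset of the next syllable (single consonants are always licit onsets).
/a…a/ gap (V2→V3): /g/ → onset of the next syllable (single consonants are always licit onsets).
/a…i/ gap (V3→V4): /sdbl/; trying suffixes from longest down, /bl/ is the first permitted one, so coda /sd/ | onset /bl/.
/i…e/ gap (V4→V5): /sm/ — entire cluster is a permitted onset → onset /sm/, coda ∅.
So the parse is spu.sa.gasd.bli.sme.
Syllable 2 is /sa/: onset /s/, nucleus /a/, coda ∅.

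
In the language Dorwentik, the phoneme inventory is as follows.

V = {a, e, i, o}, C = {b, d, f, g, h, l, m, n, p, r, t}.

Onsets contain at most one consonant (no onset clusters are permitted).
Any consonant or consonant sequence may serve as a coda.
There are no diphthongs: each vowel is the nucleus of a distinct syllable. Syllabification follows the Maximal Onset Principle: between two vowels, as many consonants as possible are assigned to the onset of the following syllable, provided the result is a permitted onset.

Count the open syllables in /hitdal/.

Nuclei (vowels): i, a → 2 syllables.
V1 /i/ – V2 /a/: /td/ splits as /t/ + /d/ (/d/ is the longest suffix that is a licit onset).
Putting it together: hit.dal.
Classifying each syllable: /hit/ (closed), /dal/ (closed).
Open syllables: 0.

0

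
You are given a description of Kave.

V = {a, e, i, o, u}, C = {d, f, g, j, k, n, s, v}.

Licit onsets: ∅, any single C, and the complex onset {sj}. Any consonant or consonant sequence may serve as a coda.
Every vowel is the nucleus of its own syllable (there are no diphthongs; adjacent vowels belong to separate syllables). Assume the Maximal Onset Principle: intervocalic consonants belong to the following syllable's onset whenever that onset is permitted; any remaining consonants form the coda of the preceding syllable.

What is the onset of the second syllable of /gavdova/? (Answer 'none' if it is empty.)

Vowels present: a, o, a; each is a nucleus, giving 3 syllables.
Between /a/ (V1) and /o/ (V2): cluster /vd/ — the longest permitted-onset suffix is /d/; onset = /d/, preceding coda = /v/.
Between /o/ (V2) and /a/ (V3): /v/ → onset of the next syllable (single consonants are always licit onsets).
Result: gav.do.va.
Syllable 2 is /do/: onset /d/, nucleus /o/, coda ∅.

d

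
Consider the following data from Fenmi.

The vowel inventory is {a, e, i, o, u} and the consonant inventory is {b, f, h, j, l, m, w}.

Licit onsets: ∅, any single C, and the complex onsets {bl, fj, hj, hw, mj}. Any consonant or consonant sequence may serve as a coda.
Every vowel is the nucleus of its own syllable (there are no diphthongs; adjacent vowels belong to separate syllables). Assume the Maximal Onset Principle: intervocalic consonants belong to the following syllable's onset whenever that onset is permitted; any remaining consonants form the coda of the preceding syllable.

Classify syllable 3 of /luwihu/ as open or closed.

Vowels present: u, i, u; each is a nucleus, giving 3 syllables.
/u…i/ gap (V1→V2): /w/ → onset of the next syllable (single consonants are always licit onsets).
/i…u/ gap (V2→V3): just /h/ — single C goes to the following onset.
Syllabification: lu.wi.hu.
Syllable 3 is /hu/; it ends in its nucleus with no coda, so it is open.

open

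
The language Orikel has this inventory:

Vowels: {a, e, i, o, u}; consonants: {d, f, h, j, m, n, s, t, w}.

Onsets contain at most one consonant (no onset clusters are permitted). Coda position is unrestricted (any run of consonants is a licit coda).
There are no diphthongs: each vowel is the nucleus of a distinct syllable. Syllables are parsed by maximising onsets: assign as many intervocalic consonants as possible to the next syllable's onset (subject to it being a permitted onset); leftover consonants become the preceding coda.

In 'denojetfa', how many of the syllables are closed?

Vowels present: e, o, e, a; each is a nucleus, giving 4 syllables.
V1 /e/ – V2 /o/: /n/ is a single consonant, so it becomes the next onset.
V2 /o/ – V3 /e/: /j/ is a single consonant, so it becomes the next onset.
V3 /e/ – V4 /a/: /tf/; trying suffixes from longest down, /f/ is the first permitted one, so coda /t/ | onset /f/.
Syllabification: de.no.jet.fa.
Classifying each syllable: /de/ (open), /no/ (open), /jet/ (closed), /fa/ (open).
Closed syllables: 1.

1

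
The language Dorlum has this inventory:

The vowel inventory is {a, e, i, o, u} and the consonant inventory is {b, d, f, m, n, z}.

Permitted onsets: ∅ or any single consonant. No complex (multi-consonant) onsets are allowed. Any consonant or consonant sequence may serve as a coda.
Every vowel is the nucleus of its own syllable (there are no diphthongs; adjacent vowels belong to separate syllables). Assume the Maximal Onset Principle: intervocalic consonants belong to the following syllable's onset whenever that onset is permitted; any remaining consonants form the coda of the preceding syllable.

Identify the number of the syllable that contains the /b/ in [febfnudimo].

Vowels present: e, u, i, o; each is a nucleus, giving 4 syllables.
V1 /e/ – V2 /u/: /bfn/; trying suffixes from longest down, /n/ is the first permitted one, so coda /bf/ | onset /n/.
V2 /u/ – V3 /i/: /d/ → onset of the next syllable (single consonants are always licit onsets).
V3 /i/ – V4 /o/: /m/ is a single consonant, so it becomes the next onset.
Syllabification: febf.nu.di.mo.
The /b/ is in the coda of syllable 1 (/febf/).

1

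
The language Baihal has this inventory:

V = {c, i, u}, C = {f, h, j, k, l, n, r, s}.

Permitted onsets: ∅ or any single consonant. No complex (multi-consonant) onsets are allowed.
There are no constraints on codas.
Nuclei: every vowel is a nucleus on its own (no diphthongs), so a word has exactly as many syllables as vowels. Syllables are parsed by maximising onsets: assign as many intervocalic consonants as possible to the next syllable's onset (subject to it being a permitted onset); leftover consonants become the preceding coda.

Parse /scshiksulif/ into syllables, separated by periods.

The vowels are c, i, u, i — 4 nuclei, so 4 syllables.
/c…i/ gap (V1→V2): /sh/; trying suffixes from longest down, /h/ is the first permitted one, so coda /s/ | onset /h/.
/i…u/ gap (V2→V3): /ks/; trying suffixes from longest down, /s/ is the first permitted one, so coda /k/ | onset /s/.
/u…i/ gap (V3→V4): /l/ → onset of the next syllable (single consonants are always licit onsets).

scs.hik.su.lif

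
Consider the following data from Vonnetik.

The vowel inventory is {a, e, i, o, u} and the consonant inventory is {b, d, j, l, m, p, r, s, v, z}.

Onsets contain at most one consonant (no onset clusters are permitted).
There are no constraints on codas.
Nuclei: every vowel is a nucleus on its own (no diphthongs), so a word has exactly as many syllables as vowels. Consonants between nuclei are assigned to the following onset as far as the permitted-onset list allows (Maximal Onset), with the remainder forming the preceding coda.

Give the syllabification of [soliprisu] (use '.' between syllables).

so.lip.ri.su

Vowels present: o, i, i, u; each is a nucleus, giving 4 syllables.
σ1/σ2 boundary: just /l/ — single C goes to the following onset.
σ2/σ3 boundary: /pr/; trying suffixes from longest down, /r/ is the first permitted one, so coda /p/ | onset /r/.
σ3/σ4 boundary: /s/ → onset of the next syllable (single consonants are always licit onsets).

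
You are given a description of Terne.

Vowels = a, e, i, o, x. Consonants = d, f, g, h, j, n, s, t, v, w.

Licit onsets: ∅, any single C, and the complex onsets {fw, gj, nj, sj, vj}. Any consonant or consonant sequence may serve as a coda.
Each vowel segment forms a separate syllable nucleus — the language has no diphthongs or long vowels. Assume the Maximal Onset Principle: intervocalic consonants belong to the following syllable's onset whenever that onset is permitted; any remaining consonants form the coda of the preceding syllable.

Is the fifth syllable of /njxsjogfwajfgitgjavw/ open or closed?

closed

Nuclei (vowels): x, o, a, i, a → 5 syllables.
/x…o/ gap (V1→V2): cluster /sj/ — /sj/ is itself a permitted onset, so the whole cluster goes right; preceding coda = ∅.
/o…a/ gap (V2→V3): /gfw/ — longest licit onset from the right is /fw/, leaving /g/ as coda.
/a…i/ gap (V3→V4): cluster /jfg/ — the longest permitted-onset suffix is /g/; onset = /g/, preceding coda = /jf/.
/i…a/ gap (V4→V5): cluster /tgj/ — the longest permitted-onset suffix is /gj/; onset = /gj/, preceding coda = /t/.
So the parse is njx.sjog.fwajf.git.gjavw.
Syllable 5 is /gjavw/ with coda /vw/, so it is closed.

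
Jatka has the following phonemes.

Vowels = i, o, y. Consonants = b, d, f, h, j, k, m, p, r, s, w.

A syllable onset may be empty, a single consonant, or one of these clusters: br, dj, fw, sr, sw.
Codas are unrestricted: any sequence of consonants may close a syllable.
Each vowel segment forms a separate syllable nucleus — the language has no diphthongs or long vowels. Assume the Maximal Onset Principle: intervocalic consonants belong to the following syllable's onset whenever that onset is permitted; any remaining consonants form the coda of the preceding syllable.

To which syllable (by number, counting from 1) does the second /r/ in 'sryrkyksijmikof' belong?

1

The vowels are y, y, i, i, o — 5 nuclei, so 5 syllables.
/y…y/ gap (V1→V2): /rk/ — longest licit onset from the right is /k/, leaving /r/ as coda.
/y…i/ gap (V2→V3): cluster /ks/ — the longest permitted-onset suffix is /s/; onset = /s/, preceding coda = /k/.
/i…i/ gap (V3→V4): /jm/ — longest licit onset from the right is /m/, leaving /j/ as coda.
/i…o/ gap (V4→V5): just /k/ — single C goes to the following onset.
So the parse is sryr.kyk.sij.mi.kof.
The second /r/ is in the coda of syllable 1 (/sryr/).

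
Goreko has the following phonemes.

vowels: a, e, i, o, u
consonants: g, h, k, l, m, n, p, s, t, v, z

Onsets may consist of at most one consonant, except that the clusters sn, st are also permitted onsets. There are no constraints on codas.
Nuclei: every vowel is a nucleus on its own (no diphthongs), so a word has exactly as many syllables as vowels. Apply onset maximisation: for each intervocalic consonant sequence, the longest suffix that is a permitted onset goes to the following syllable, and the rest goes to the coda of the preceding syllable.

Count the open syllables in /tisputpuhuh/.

Nuclei (vowels): i, u, u, u → 4 syllables.
/i…u/ gap (V1→V2): /sp/ — longest licit onset from the right is /p/, leaving /s/ as coda.
/u…u/ gap (V2→V3): /tp/ splits as /t/ + /p/ (/p/ is the longest suffix that is a licit onset).
/u…u/ gap (V3→V4): just /h/ — single C goes to the following onset.
So the parse is tis.put.pu.huh.
Classifying each syllable: /tis/ (closed), /put/ (closed), /pu/ (open), /huh/ (closed).
Open syllables: 1.

1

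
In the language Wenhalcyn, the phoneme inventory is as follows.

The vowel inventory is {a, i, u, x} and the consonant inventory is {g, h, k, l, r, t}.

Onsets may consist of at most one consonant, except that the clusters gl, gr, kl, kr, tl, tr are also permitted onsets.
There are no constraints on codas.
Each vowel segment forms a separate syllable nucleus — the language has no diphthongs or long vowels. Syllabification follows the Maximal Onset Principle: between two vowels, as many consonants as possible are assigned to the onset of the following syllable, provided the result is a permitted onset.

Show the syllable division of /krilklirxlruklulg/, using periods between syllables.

Nuclei (vowels): i, i, x, u, u → 5 syllables.
/i…i/ gap (V1→V2): /lkl/; trying suffixes from longest down, /kl/ is the first permitted one, so coda /l/ | onset /kl/.
/i…x/ gap (V2→V3): /r/ → onset of the next syllable (single consonants are always licit onsets).
/x…u/ gap (V3→V4): cluster /lr/ — the longest permitted-onset suffix is /r/; onset = /r/, preceding coda = /l/.
/u…u/ gap (V4→V5): /kl/ — entire cluster is a permitted onset → onset /kl/, coda ∅.

kril.kli.rxl.ru.klulg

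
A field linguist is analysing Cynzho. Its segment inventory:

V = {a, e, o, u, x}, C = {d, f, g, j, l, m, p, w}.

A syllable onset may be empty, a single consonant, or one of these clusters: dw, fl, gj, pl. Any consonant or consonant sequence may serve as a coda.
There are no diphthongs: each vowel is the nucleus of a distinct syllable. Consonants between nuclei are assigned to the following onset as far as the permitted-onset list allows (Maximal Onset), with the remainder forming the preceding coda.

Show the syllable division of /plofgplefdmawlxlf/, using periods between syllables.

plofg.plefd.maw.lxlf

Vowels present: o, e, a, x; each is a nucleus, giving 4 syllables.
/o…e/ gap (V1→V2): /fgpl/ splits as /fg/ + /pl/ (/pl/ is the longest suffix that is a licit onset).
/e…a/ gap (V2→V3): /fdm/ — longest licit onset from the right is /m/, leaving /fd/ as coda.
/a…x/ gap (V3→V4): /wl/ splits as /w/ + /l/ (/l/ is the longest suffix that is a licit onset).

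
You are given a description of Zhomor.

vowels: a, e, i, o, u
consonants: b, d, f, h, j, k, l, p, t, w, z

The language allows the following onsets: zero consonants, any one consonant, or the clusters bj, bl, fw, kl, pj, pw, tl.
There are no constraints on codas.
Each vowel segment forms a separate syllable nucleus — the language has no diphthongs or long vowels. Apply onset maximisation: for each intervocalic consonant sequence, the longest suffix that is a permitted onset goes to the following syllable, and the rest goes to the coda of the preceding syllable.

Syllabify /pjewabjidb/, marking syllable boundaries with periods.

The vowels are e, a, i — 3 nuclei, so 3 syllables.
Between /e/ (V1) and /a/ (V2): just /w/ — single C goes to the following onset.
Between /a/ (V2) and /i/ (V3): /bj/ is a licit onset in full, so it all attaches to the next syllable.

pje.wa.bjidb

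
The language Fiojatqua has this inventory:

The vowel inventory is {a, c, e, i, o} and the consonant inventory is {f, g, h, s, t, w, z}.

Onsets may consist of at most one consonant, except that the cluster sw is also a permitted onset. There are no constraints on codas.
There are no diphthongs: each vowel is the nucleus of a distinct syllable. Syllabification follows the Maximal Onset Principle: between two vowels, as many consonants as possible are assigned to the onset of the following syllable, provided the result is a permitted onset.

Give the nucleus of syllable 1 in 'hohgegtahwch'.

Nuclei (vowels): o, e, a, c → 4 syllables.
The first nucleus (vowel 1 from the left) is /o/.

o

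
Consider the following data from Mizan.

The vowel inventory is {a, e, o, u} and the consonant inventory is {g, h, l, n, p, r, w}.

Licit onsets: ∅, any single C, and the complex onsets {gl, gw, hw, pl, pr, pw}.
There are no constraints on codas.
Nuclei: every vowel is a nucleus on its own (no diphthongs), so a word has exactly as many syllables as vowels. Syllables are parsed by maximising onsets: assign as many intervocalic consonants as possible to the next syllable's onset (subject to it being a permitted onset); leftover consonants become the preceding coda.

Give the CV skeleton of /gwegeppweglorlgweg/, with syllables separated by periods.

The vowels are e, e, e, o, e — 5 nuclei, so 5 syllables.
σ1/σ2 boundary: /g/ → onset of the next syllable (single consonants are always licit onsets).
σ2/σ3 boundary: /ppw/ — longest licit onset from the right is /pw/, leaving /p/ as coda.
σ3/σ4 boundary: cluster /gl/ — /gl/ is itself a permitted onset, so the whole cluster goes right; preceding coda = ∅.
σ4/σ5 boundary: /rlgw/ — longest licit onset from the right is /gw/, leaving /rl/ as coda.
Putting it together: gwe.gep.pwe.glorl.gweg.
Mapping each syllable to C/V: /gwe/ → CCV, /gep/ → CVC, /pwe/ → CCV, /glorl/ → CCVCC, /gweg/ → CCVC.

CCV.CVC.CCV.CCVCC.CCVC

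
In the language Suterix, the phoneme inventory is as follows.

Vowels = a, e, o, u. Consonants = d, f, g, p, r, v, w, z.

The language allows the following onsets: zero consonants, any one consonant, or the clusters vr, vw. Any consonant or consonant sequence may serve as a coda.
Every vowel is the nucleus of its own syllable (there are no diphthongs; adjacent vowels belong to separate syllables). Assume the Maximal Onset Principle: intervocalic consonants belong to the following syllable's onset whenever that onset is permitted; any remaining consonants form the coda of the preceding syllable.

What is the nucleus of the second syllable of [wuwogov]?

Vowels present: u, o, o; each is a nucleus, giving 3 syllables.
The second nucleus (vowel 2 from the left) is /o/.

o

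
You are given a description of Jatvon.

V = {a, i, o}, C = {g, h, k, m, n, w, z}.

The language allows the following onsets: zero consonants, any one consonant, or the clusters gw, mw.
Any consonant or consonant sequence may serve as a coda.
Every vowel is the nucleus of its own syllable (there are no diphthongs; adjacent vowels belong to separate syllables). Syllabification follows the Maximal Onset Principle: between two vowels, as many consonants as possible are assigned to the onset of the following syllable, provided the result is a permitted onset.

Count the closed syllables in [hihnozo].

Nuclei (vowels): i, o, o → 3 syllables.
Between /i/ (V1) and /o/ (V2): /hn/ — longest licit onset from the right is /n/, leaving /h/ as coda.
Between /o/ (V2) and /o/ (V3): /z/ is a single consonant, so it becomes the next onset.
So the parse is hih.no.zo.
Classifying each syllable: /hih/ (closed), /no/ (open), /zo/ (open).
Closed syllables: 1.

1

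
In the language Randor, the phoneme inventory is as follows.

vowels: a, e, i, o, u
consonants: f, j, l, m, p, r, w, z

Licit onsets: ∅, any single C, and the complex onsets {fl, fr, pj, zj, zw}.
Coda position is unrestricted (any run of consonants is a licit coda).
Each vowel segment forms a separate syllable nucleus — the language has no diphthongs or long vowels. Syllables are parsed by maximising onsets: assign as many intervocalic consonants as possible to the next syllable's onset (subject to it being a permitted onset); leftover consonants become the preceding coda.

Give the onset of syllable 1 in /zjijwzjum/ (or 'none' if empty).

zj

The vowels are i, u — 2 nuclei, so 2 syllables.
Between /i/ (V1) and /u/ (V2): /jwzj/ splits as /jw/ + /zj/ (/zj/ is the longest suffix that is a licit onset).
So the parse is zjijw.zjum.
Syllable 1 is /zjijw/: onset /zj/, nucleus /i/, coda /jw/.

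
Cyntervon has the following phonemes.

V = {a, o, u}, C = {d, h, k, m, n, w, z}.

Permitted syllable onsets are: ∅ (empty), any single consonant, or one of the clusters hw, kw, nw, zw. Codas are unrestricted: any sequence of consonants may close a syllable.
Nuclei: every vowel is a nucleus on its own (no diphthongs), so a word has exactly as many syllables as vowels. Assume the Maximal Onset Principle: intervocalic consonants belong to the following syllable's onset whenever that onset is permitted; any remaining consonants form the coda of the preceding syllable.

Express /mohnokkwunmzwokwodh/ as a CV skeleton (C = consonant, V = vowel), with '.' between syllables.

CVC.CVC.CCVCC.CCV.CCVCC

The vowels are o, o, u, o, o — 5 nuclei, so 5 syllables.
σ1/σ2 boundary: cluster /hn/ — the longest permitted-onset suffix is /n/; onset = /n/, preceding coda = /h/.
σ2/σ3 boundary: /kkw/; trying suffixes from longest down, /kw/ is the first permitted one, so coda /k/ | onset /kw/.
σ3/σ4 boundary: cluster /nmzw/ — the longest permitted-onset suffix is /zw/; onset = /zw/, preceding coda = /nm/.
σ4/σ5 boundary: /kw/ is a licit onset in full, so it all attaches to the next syllable.
So the parse is moh.nok.kwunm.zwo.kwodh.
Mapping each syllable to C/V: /moh/ → CVC, /nok/ → CVC, /kwunm/ → CCVCC, /zwo/ → CCV, /kwodh/ → CCVCC.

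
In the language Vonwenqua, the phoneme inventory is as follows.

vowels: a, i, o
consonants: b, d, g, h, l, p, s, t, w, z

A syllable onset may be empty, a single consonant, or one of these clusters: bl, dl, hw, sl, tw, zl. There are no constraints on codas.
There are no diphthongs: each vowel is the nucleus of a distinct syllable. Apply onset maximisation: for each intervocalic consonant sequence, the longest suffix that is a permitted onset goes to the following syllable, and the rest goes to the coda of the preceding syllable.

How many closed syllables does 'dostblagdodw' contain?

Vowels present: o, a, o; each is a nucleus, giving 3 syllables.
/o…a/ gap (V1→V2): /stbl/ splits as /st/ + /bl/ (/bl/ is the longest suffix that is a licit onset).
/a…o/ gap (V2→V3): /gd/ splits as /g/ + /d/ (/d/ is the longest suffix that is a licit onset).
Result: dost.blag.dodw.
Classifying each syllable: /dost/ (closed), /blag/ (closed), /dodw/ (closed).
Closed syllables: 3.

3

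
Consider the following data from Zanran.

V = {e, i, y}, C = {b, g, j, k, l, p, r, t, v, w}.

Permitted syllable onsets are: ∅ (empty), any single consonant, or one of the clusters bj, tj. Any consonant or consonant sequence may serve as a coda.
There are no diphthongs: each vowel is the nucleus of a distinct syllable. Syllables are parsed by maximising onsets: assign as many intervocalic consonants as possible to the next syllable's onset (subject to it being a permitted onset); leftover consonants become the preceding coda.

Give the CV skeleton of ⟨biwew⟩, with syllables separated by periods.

CV.CVC

The vowels are i, e — 2 nuclei, so 2 syllables.
Between /i/ (V1) and /e/ (V2): /w/ → onset of the next syllable (single consonants are always licit onsets).
Result: bi.wew.
Mapping each syllable to C/V: /bi/ → CV, /wew/ → CVC.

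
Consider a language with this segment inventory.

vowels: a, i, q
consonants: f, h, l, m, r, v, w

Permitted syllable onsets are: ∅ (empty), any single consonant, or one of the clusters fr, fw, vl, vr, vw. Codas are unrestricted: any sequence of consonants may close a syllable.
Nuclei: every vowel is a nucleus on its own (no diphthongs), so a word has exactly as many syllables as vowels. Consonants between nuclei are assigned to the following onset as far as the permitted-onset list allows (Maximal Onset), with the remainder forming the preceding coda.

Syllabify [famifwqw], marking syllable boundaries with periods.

fa.mi.fwqw

Vowels present: a, i, q; each is a nucleus, giving 3 syllables.
/a…i/ gap (V1→V2): just /m/ — single C goes to the following onset.
/i…q/ gap (V2→V3): /fw/ — entire cluster is a permitted onset → onset /fw/, coda ∅.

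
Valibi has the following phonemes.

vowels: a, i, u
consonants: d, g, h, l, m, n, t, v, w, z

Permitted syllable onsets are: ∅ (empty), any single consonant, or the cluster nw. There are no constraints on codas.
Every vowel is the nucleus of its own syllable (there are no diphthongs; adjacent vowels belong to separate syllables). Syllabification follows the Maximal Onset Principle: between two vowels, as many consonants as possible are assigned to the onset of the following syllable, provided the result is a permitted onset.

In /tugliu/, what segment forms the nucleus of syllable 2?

The vowels are u, i, u — 3 nuclei, so 3 syllables.
The second nucleus (vowel 2 from the left) is /i/.

i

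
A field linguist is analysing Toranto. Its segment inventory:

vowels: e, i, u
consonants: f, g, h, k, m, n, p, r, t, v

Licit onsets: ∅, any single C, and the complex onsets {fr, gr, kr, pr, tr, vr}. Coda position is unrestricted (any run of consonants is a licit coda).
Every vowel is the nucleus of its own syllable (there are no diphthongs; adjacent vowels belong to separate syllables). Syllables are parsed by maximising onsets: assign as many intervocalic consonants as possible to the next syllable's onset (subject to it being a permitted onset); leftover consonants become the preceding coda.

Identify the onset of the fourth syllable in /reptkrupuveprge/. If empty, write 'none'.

v

Vowels present: e, u, u, e, e; each is a nucleus, giving 5 syllables.
σ1/σ2 boundary: /ptkr/ — longest licit onset from the right is /kr/, leaving /pt/ as coda.
σ2/σ3 boundary: /p/ → onset of the next syllable (single consonants are always licit onsets).
σ3/σ4 boundary: /v/ → onset of the next syllable (single consonants are always licit onsets).
σ4/σ5 boundary: cluster /prg/ — the longest permitted-onset suffix is /g/; onset = /g/, preceding coda = /pr/.
Result: rept.kru.pu.vepr.ge.
Syllable 4 is /vepr/: onset /v/, nucleus /e/, coda /pr/.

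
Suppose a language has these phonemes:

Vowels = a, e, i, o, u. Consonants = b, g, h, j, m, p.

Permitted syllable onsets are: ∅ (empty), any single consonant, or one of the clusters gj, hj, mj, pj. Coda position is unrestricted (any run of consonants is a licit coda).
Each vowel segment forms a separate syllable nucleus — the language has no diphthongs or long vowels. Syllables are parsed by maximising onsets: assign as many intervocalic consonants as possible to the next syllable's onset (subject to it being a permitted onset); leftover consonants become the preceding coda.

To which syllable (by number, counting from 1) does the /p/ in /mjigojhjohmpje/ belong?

Nuclei (vowels): i, o, o, e → 4 syllables.
Between /i/ (V1) and /o/ (V2): /g/ → onset of the next syllable (single consonants are always licit onsets).
Between /o/ (V2) and /o/ (V3): /jhj/ splits as /j/ + /hj/ (/hj/ is the longest suffix that is a licit onset).
Between /o/ (V3) and /e/ (V4): /hmpj/ — longest licit onset from the right is /pj/, leaving /hm/ as coda.
Putting it together: mji.goj.hjohm.pje.
The /p/ is in the onset of syllable 4 (/pje/).

4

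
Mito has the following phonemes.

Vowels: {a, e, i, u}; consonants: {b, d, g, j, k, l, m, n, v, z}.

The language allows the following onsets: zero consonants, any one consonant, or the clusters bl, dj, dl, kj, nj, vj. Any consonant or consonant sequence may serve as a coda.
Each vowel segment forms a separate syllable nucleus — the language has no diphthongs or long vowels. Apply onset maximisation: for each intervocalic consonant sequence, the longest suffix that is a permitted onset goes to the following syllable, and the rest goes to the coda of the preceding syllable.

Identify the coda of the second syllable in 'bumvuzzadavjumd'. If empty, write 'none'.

z

Nuclei (vowels): u, u, a, a, u → 5 syllables.
/u…u/ gap (V1→V2): /mv/ — longest licit onset from the right is /v/, leaving /m/ as coda.
/u…a/ gap (V2→V3): cluster /zz/ — the longest permitted-onset suffix is /z/; onset = /z/, preceding coda = /z/.
/a…a/ gap (V3→V4): /d/ is a single consonant, so it becomes the next onset.
/a…u/ gap (V4→V5): /vj/ — entire cluster is a permitted onset → onset /vj/, coda ∅.
Syllabification: bum.vuz.za.da.vjumd.
Syllable 2 is /vuz/: onset /v/, nucleus /u/, coda /z/.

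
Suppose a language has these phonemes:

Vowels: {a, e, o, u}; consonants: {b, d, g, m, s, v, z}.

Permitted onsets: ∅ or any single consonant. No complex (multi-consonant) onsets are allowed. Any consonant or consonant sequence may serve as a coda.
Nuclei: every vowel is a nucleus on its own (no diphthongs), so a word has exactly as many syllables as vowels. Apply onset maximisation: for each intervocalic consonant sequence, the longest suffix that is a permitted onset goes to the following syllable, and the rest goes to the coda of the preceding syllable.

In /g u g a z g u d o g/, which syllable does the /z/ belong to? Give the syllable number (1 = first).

Vowels present: u, a, u, o; each is a nucleus, giving 4 syllables.
Between /u/ (V1) and /a/ (V2): just /g/ — single C goes to the following onset.
Between /a/ (V2) and /u/ (V3): /zg/ — longest licit onset from the right is /g/, leaving /z/ as coda.
Between /u/ (V3) and /o/ (V4): just /d/ — single C goes to the following onset.
Syllabification: gu.gaz.gu.dog.
The /z/ is in the coda of syllable 2 (/gaz/).

2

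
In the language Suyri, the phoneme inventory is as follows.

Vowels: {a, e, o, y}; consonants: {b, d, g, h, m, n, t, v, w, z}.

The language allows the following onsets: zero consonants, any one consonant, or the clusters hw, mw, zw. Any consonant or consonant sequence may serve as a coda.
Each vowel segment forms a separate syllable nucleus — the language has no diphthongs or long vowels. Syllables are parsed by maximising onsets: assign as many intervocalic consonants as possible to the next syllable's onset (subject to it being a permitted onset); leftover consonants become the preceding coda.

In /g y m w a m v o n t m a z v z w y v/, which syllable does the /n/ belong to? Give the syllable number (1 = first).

Nuclei (vowels): y, a, o, a, y → 5 syllables.
Between /y/ (V1) and /a/ (V2): cluster /mw/ — /mw/ is itself a permitted onset, so the whole cluster goes right; preceding coda = ∅.
Between /a/ (V2) and /o/ (V3): /mv/ — longest licit onset from the right is /v/, leaving /m/ as coda.
Between /o/ (V3) and /a/ (V4): /ntm/; trying suffixes from longest down, /m/ is the first permitted one, so coda /nt/ | onset /m/.
Between /a/ (V4) and /y/ (V5): /zvzw/ — longest licit onset from the right is /zw/, leaving /zv/ as coda.
So the parse is gy.mwam.vont.mazv.zwyv.
The /n/ is in the coda of syllable 3 (/vont/).

3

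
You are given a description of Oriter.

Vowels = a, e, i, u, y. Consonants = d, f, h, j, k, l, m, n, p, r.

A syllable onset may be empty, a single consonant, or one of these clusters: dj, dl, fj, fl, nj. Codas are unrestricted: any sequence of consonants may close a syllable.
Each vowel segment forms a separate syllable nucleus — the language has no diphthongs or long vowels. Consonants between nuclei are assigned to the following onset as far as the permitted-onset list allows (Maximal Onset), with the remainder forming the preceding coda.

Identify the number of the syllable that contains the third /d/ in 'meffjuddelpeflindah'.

6

The vowels are e, u, e, e, i, a — 6 nuclei, so 6 syllables.
V1 /e/ – V2 /u/: cluster /ffj/ — the longest permitted-onset suffix is /fj/; onset = /fj/, preceding coda = /f/.
V2 /u/ – V3 /e/: cluster /dd/ — the longest permitted-onset suffix is /d/; onset = /d/, preceding coda = /d/.
V3 /e/ – V4 /e/: /lp/ splits as /l/ + /p/ (/p/ is the longest suffix that is a licit onset).
V4 /e/ – V5 /i/: /fl/ is a licit onset in full, so it all attaches to the next syllable.
V5 /i/ – V6 /a/: /nd/; trying suffixes from longest down, /d/ is the first permitted one, so coda /n/ | onset /d/.
Putting it together: mef.fjud.del.pe.flin.dah.
The third /d/ is in the onset of syllable 6 (/dah/).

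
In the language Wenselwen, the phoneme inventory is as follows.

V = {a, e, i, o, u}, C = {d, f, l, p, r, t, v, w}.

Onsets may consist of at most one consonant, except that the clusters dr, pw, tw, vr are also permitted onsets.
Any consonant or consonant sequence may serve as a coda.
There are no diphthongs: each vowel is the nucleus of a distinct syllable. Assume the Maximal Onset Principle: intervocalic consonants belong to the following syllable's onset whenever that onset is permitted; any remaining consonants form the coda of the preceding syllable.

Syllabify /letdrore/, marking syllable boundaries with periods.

let.dro.re

Vowels present: e, o, e; each is a nucleus, giving 3 syllables.
/e…o/ gap (V1→V2): cluster /tdr/ — the longest permitted-onset suffix is /dr/; onset = /dr/, preceding coda = /t/.
/o…e/ gap (V2→V3): /r/ → onset of the next syllable (single consonants are always licit onsets).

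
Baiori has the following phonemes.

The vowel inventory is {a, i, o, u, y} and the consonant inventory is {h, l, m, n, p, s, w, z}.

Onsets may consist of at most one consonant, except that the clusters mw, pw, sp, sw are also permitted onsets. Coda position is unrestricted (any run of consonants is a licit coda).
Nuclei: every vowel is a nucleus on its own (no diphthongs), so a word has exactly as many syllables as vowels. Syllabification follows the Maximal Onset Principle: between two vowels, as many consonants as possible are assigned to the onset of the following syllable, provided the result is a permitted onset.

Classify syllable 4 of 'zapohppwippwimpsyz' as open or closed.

Vowels present: a, o, i, i, y; each is a nucleus, giving 5 syllables.
Between /a/ (V1) and /o/ (V2): /p/ → onset of the next syllable (single consonants are always licit onsets).
Between /o/ (V2) and /i/ (V3): /hppw/ splits as /hp/ + /pw/ (/pw/ is the longest suffix that is a licit onset).
Between /i/ (V3) and /i/ (V4): /ppw/ splits as /p/ + /pw/ (/pw/ is the longest suffix that is a licit onset).
Between /i/ (V4) and /y/ (V5): /mps/; trying suffixes from longest down, /s/ is the first permitted one, so coda /mp/ | onset /s/.
Putting it together: za.pohp.pwip.pwimp.syz.
Syllable 4 is /pwimp/ with coda /mp/, so it is closed.

closed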